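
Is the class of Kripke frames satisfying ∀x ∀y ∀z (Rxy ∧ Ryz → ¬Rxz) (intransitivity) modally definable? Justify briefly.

Any modally definable frame class is closed under surjective bounded morphisms.
The 7-cycle (worlds s,t,u,v,w,x,y with s→t→u→v→w→x→y→s) is intransitive. Mapping every world to a single reflexive point • is a surjective bounded morphism; the reflexive point is not intransitive (R••∧R•• but R••).
Hence intransitivity is not modally definable.

Not definable by any modal formula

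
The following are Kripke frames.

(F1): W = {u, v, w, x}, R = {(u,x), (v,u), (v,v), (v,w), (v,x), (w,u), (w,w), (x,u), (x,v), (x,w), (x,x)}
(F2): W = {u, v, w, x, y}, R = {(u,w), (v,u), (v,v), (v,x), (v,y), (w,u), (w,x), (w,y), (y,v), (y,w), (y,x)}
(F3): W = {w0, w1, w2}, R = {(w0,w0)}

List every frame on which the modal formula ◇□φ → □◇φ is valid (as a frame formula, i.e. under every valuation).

(F3)

The schema corresponds to convergence: ∀x ∀y ∀z (Rxy ∧ Rxz → ∃w (Ryw ∧ Rzw)).
(F1): fails — Rvw and Rvu but w and u have no common successor.
(F2): fails — Rvv and Rvu but v and u have no common successor.
(F3): condition met.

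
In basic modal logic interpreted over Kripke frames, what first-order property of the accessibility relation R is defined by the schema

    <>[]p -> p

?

This is frame-equivalent to p → □◇p (substitute ¬p for p and contrapose).
Suppose p→□◇p is valid. Take Rxy and set V(p)={x}. Then p at x, so □◇p at x, so ◇p at y, so some z with Ryz has p; z=x, i.e. Ryx.
Conversely, on a frame with symmetry the schema holds at every world under every valuation.
So the correspondent is symmetry.

Symmetry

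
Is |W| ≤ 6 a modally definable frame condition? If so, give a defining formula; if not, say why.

Not definable by any modal formula

Modal frame validity is preserved under disjoint unions.
Any modal formula valid on each of 7 disjoint one-world frames is valid on their disjoint union (validity is preserved under disjoint unions). Each one-world frame has |W|=1≤6, but the union has |W|=7.
So the class is not modally definable.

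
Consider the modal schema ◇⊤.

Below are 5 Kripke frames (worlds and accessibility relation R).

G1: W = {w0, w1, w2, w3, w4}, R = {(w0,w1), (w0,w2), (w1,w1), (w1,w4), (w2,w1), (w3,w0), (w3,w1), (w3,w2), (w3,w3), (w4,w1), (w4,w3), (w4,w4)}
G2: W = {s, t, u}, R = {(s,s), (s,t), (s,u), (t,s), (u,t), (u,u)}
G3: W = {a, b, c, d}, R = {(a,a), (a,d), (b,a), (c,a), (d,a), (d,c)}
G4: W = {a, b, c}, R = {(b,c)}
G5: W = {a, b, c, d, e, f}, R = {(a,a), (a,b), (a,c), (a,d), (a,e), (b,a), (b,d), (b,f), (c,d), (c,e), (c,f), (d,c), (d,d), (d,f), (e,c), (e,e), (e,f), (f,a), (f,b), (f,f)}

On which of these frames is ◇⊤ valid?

G1, G2, G3, G5

This is the axiom for seriality; its first-order frame correspondent is ∀x ∃y Rxy.
G1: holds.
G2: holds.
G3: holds.
G4: fails — world a has no successor.
G5: holds.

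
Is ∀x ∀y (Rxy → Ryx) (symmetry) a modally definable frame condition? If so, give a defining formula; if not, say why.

This is a Sahlqvist condition; the B axiom q → □◇q defines it.
Suppose q→□◇q is valid. Take Rxy and set V(q)={x}. Then q at x, so □◇q at x, so ◇q at y, so some z with Ryz has q; z=x, i.e. Ryx.

Yes — defined by q → □◇q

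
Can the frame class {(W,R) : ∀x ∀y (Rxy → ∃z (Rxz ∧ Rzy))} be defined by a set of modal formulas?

This is a Sahlqvist condition; the C4 axiom □□p → □p defines it.

Definable; □□p → □p defines it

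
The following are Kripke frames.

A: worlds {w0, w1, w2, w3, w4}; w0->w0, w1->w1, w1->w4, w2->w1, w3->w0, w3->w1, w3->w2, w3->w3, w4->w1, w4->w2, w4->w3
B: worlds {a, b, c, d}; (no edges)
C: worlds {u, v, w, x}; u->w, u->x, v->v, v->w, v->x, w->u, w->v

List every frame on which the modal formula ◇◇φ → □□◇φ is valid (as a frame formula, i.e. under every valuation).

B

The schema corresponds to a generalized confluence (Geach) condition: ∀x ∀y ∀z ((xR²y ∧ xR²z) → ∃w (y = w ∧ zRw)).
A: fails — w1R²w2, w1R²w1 but no w with w2=w and w1Rw.
B: condition met.
C: fails — uR²u, uR²u but no t with u=t and uRt.
Valid on: B.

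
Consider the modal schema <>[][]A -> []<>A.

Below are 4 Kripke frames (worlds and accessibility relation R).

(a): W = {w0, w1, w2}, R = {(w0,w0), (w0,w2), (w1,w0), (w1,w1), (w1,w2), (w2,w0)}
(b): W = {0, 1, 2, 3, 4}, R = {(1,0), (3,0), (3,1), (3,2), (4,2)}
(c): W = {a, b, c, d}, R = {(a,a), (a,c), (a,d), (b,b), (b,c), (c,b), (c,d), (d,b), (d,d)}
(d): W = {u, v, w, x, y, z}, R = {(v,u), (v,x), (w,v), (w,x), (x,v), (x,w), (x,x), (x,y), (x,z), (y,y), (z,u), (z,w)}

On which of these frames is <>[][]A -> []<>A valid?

This is the axiom for a generalized confluence (Geach) condition; its first-order frame correspondent is forall x forall y forall z ((xRy & xRz) -> exists w (y R^2 w & zRw)).
(a): ✓.
(b): fails — 1R0, 1R0 but no w with 0R²w and 0Rw.
(c): ✓.
(d): fails — vRu, vRu but no t with uR²t and uRt.
Valid on: (a), (c).

(a), (c)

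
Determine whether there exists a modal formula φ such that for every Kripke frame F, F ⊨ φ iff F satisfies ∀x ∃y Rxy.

The condition is seriality. A defining modal formula is □r → ◇r.

Definable; □r → ◇r defines it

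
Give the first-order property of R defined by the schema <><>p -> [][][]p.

forall x forall y forall z ((x R^2 y & x R^3 z) -> exists w (y = w & z = w))

This is a Sahlqvist (Geach-type) schema ◇^2□^0p → □^3◇^0p.
Minimal-valuation argument: fix x; take any y with xR^2y and any z with xR^3z. Set V(p) to the set of worlds R-reachable from y in exactly 0 steps. Then □^0p holds at y, so the antecedent holds at x; validity forces ◇^0p at z, giving a w with zR^0w and yR^0w.
First-order correspondent: forall x forall y forall z ((x R^2 y & x R^3 z) -> exists w (y = w & z = w)).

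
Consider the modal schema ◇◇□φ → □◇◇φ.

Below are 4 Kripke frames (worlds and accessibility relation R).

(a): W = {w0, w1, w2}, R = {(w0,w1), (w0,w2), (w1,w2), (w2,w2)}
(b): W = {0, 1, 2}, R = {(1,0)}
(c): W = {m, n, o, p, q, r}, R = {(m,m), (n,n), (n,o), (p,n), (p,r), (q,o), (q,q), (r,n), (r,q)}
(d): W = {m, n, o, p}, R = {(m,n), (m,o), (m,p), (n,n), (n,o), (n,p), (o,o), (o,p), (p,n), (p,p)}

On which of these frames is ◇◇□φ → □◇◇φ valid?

This is the axiom for a generalized confluence (Geach) condition; its first-order frame correspondent is ∀x ∀y ∀z ((xR²y ∧ xRz) → ∃w (yRw ∧ zR²w)).
(a): ✓.
(b): ✓.
(c): fails — nR²n, nRo but no w with nRw and oR²w.
(d): ✓.

(a), (b), (d)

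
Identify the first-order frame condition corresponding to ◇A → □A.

Partial functionality

Suppose ◇A→□A is valid. Take Rxy, Rxz and set V(A)={y}. Then ◇A at x, so □A at x, so A at z, i.e. z=y.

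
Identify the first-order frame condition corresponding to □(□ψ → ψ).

Shift-reflexivity

Suppose □(□ψ→ψ) is valid. Take Rxy and set V(ψ)={w : Ryw}. Then at y, □ψ holds; since □(□ψ→ψ) at x, □ψ→ψ at y, so ψ at y, i.e. Ryy.
The converse is a direct semantic check.
Frame condition: ∀x ∀y (Rxy → Ryy).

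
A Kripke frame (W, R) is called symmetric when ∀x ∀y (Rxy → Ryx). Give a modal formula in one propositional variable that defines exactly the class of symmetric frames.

This is symmetry; the standard corresponding axiom is B: q → □◇q.
Suppose q→□◇q is valid. Take Rxy and set V(q)={x}. Then q at x, so □◇q at x, so ◇q at y, so some z with Ryz has q; z=x, i.e. Ryx.

q → □◇q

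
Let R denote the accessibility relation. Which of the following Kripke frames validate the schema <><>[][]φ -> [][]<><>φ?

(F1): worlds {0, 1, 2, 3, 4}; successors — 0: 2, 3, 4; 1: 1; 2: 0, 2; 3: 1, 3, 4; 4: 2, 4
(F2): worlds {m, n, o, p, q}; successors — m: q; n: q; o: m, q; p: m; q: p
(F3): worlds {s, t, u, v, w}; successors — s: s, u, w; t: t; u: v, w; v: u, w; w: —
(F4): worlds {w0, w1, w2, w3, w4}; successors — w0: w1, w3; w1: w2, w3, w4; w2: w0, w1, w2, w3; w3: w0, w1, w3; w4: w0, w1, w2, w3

(F4)

The schema corresponds to a generalized confluence (Geach) condition: forall x forall y forall z ((x R^2 y & x R^2 z) -> exists w (y R^2 w & z R^2 w)).
(F1): fails — 0R²1, 0R²2 but no w with 1R²w and 2R²w.
(F2): fails — oR²p, oR²q but no w with pR²w and qR²w.
(F3): fails — sR²s, sR²w but no w* with sR²w* and wR²w*.
(F4): ✓.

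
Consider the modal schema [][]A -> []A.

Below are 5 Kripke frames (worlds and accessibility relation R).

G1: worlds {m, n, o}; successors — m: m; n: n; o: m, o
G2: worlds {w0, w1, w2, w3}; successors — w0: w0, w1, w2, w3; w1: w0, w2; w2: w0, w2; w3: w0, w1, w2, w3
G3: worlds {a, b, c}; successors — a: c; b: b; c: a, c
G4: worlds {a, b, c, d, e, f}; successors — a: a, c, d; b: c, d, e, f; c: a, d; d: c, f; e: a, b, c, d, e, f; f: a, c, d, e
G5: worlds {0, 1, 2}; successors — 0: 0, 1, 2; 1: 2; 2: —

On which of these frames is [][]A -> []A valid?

The schema corresponds to density: forall x forall y (Rxy -> exists z (Rxz & Rzy)).
G1: satisfies the condition.
G2: satisfies the condition.
G3: satisfies the condition.
G4: fails — Rdf but no z with Rdz and Rzf.
G5: fails — R12 but no z with R1z and Rz2.
Valid on: G1, G2, G3.

G1, G2, G3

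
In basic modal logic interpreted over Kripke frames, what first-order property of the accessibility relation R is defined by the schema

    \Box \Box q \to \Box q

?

Suppose □□q→□q is valid. Take Rxy and set V(q)={w : xR²w}. Then □□q at x, so □q at x, so q at y, i.e. ∃z(Rxz∧Rzy).

density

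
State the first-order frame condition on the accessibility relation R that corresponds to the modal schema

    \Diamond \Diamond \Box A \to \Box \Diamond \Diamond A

This is a Sahlqvist (Geach-type) schema ◇^2□^1A → □^1◇^2A.
Minimal-valuation argument: fix x; take any y with xR^2y and any z with xR^1z. Set V(A) to the set of worlds R-reachable from y in exactly 1 step. Then □^1A holds at y, so the antecedent holds at x; validity forces ◇^2A at z, giving a w with zR^2w and yR^1w.
First-order correspondent: \forall x \forall y \forall z ((x R^2 y \wedge xRz) \to \exists w (yRw \wedge z R^2 w)).

\forall x \forall y \forall z ((x R^2 y \wedge xRz) \to \exists w (yRw \wedge z R^2 w))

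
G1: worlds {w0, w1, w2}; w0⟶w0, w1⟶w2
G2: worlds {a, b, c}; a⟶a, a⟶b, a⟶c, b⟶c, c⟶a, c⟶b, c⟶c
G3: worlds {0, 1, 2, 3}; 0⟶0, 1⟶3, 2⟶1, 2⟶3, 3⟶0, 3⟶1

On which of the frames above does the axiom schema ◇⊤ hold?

G2, G3

Frame correspondent (Sahlqvist): ∀x ∃y Rxy — i.e. seriality.
G1: fails — world w2 has no successor.
G2: condition met.
G3: condition met.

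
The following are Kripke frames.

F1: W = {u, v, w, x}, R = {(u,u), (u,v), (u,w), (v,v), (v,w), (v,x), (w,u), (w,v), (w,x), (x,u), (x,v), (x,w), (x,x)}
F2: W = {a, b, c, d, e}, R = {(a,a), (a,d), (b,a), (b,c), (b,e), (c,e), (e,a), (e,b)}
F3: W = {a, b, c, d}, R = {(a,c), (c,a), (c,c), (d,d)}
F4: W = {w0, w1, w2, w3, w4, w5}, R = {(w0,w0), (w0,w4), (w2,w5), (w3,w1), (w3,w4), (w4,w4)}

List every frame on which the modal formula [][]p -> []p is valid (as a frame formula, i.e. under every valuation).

The schema corresponds to density: forall x forall y (Rxy -> exists z (Rxz & Rzy)).
F1: condition met.
F2: fails — Rbc but no z with Rbz and Rzc.
F3: condition met.
F4: fails — Rw3w1 but no z with Rw3z and Rzw1.

F1, F3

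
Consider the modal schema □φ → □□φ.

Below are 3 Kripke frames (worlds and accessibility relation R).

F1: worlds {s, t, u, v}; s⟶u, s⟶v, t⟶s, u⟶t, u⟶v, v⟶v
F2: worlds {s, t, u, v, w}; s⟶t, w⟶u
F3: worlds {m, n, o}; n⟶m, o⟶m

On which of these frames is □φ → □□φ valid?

The schema corresponds to transitivity: ∀x ∀y ∀z (Rxy ∧ Ryz → Rxz).
F1: fails — Rut and Rts but not Rus.
F2: condition met.
F3: condition met.

F2, F3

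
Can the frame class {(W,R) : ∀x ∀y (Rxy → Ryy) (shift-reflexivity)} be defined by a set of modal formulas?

This is a Sahlqvist condition; the T□ axiom □(□p → p) defines it.
Suppose □(□p→p) is valid. Take Rxy and set V(p)={w : Ryw}. Then at y, □p holds; since □(□p→p) at x, □p→p at y, so p at y, i.e. Ryy.

Definable; □(□p → p) defines it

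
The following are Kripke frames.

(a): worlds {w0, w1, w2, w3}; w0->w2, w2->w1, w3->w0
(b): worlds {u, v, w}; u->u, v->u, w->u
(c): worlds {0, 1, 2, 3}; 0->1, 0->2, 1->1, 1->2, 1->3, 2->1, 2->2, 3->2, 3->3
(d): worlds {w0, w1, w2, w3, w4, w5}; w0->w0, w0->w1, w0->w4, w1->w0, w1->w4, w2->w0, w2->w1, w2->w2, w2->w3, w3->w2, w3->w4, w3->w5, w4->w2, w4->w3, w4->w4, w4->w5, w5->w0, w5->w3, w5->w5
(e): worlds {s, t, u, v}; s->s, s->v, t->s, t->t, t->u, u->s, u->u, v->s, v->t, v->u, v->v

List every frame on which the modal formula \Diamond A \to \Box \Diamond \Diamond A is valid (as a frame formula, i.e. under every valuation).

Frame correspondent (Sahlqvist): \forall x \forall y \forall z ((xRy \wedge xRz) \to \exists w (y = w \wedge z R^2 w)) — i.e. a generalized confluence (Geach) condition.
(a): fails — w0Rw2, w0Rw2 but no w with w2=w and w2R²w.
(b): condition met.
(c): condition met.
(d): condition met.
(e): fails — tRt, tRu but no w with t=w and uR²w.
Valid on: (b), (c), (d).

(b), (c), (d)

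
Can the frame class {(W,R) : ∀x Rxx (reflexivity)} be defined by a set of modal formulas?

This is a Sahlqvist condition; the T axiom □q → q defines it.
Suppose □q→q is valid. At any x set V(q)={w : Rxw}. Then □q holds at x, so q holds at x, i.e. Rxx.

Definable; □q → q defines it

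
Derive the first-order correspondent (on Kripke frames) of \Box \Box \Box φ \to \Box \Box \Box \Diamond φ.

This is a Sahlqvist (Geach-type) schema ◇^0□^3φ → □^3◇^1φ.
Minimal-valuation argument: fix x; take any y with xR^0y and any z with xR^3z. Set V(φ) to the set of worlds R-reachable from y in exactly 3 steps. Then □^3φ holds at y, so the antecedent holds at x; validity forces ◇^1φ at z, giving a w with zR^1w and yR^3w.
First-order correspondent: \forall x \forall z (x R^3 z \to \exists w (x R^3 w \wedge zRw)).

\forall x \forall z (x R^3 z \to \exists w (x R^3 w \wedge zRw))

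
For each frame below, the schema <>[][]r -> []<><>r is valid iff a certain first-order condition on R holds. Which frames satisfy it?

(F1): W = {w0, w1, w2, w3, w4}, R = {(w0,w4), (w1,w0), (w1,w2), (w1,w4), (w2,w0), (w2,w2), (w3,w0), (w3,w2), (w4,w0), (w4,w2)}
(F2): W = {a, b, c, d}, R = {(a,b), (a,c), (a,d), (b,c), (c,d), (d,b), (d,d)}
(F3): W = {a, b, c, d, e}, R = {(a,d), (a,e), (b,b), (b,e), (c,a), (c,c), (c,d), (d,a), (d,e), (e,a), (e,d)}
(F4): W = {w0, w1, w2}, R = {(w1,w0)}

(F1), (F2), (F3)

Frame correspondent (Sahlqvist): forall x forall y forall z ((xRy & xRz) -> exists w (y R^2 w & z R^2 w)) — i.e. a generalized confluence (Geach) condition.
(F1): ✓.
(F2): ✓.
(F3): ✓.
(F4): fails — w1Rw0, w1Rw0 but no w with w0R²w and w0R²w.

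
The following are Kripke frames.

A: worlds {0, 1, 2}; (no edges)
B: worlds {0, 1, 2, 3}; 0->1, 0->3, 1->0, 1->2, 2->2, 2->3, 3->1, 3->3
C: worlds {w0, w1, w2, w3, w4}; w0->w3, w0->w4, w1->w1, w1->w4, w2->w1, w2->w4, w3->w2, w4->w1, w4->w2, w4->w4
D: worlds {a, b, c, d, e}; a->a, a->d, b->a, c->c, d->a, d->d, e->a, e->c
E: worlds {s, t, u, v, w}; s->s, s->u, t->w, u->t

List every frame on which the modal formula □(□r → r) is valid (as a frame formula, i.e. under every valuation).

A, D

This is the axiom for shift-reflexivity; its first-order frame correspondent is ∀x ∀y (Rxy → Ryy).
A: ✓.
B: fails — R10 but not R00.
C: fails — Rw3w2 but not Rw2w2.
D: ✓.
E: fails — Rsu but not Ruu.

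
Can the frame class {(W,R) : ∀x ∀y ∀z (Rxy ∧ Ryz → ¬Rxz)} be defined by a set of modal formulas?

Not modally definable

Any modally definable frame class is closed under surjective bounded morphisms.
The 3-cycle (worlds s,t,u with s→t→u→s) is intransitive. Mapping every world to a single reflexive point • is a surjective bounded morphism; the reflexive point is not intransitive (R••∧R•• but R••).
Hence intransitivity is not modally definable.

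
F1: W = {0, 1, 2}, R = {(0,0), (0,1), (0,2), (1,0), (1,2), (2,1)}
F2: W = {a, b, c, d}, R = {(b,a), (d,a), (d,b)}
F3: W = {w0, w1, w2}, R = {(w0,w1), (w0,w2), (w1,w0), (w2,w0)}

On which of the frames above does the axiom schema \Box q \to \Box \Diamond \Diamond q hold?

F1, F3

The schema corresponds to a generalized confluence (Geach) condition: \forall x \forall z (xRz \to \exists w (xRw \wedge z R^2 w)).
F1: satisfies the condition.
F2: fails — bRa but no w with bRw and aR²w.
F3: satisfies the condition.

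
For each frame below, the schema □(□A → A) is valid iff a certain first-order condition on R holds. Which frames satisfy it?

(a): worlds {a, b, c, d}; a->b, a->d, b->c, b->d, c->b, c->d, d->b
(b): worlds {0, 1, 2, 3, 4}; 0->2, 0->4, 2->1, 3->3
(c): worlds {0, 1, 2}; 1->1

(c)

This is the axiom for shift-reflexivity; its first-order frame correspondent is ∀x ∀y (Rxy → Ryy).
(a): fails — Rbc but not Rcc.
(b): fails — R04 but not R44.
(c): satisfies the condition.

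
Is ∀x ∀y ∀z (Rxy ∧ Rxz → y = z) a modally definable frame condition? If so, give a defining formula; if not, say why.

Definable; ◇r → □r defines it

The condition is partial functionality. A defining modal formula is ◇r → □r.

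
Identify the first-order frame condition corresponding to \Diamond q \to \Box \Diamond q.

Suppose ◇q→□◇q is valid. Take Rxy, Rxz and set V(q)={y}. Then ◇q at x, so □◇q at x, so ◇q at z, so some w with Rzw has q; w=y, i.e. Rzy. By symmetry of the argument, Ryz.

The Euclidean property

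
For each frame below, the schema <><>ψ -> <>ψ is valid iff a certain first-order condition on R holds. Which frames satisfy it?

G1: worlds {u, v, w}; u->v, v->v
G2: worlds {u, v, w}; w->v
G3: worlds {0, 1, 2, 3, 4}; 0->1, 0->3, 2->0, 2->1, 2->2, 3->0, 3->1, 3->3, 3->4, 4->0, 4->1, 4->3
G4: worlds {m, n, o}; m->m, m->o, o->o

Frame correspondent (Sahlqvist): forall x forall y forall z (Rxy & Ryz -> Rxz) — i.e. transitivity.
G1: holds.
G2: holds.
G3: fails — R43 and R34 but not R44.
G4: holds.

G1, G2, G4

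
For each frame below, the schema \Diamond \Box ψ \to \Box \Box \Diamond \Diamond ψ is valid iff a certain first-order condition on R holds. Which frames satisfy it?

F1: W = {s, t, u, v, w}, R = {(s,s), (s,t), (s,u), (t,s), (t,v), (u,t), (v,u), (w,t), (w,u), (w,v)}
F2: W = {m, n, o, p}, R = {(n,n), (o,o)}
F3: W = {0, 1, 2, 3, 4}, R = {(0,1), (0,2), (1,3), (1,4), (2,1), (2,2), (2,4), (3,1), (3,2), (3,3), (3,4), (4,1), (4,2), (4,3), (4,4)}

The schema corresponds to a generalized confluence (Geach) condition: \forall x \forall y \forall z ((xRy \wedge x R^2 z) \to \exists w (yRw \wedge z R^2 w)).
F1: fails — sRt, sR²v but no w* with tRw* and vR²w*.
F2: condition met.
F3: condition met.

F2, F3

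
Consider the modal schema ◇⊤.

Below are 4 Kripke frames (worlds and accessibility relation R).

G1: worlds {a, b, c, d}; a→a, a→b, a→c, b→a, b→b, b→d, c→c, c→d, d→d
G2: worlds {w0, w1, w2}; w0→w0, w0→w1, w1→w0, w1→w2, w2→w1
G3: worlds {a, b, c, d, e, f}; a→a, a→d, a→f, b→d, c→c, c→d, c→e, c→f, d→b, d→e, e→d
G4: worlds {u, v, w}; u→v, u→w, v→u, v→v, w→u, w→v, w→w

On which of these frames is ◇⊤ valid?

G1, G2, G4

Frame correspondent (Sahlqvist): ∀x ∃y Rxy — i.e. seriality.
G1: ✓.
G2: ✓.
G3: fails — world f has no successor.
G4: ✓.
Valid on: G1, G2, G4.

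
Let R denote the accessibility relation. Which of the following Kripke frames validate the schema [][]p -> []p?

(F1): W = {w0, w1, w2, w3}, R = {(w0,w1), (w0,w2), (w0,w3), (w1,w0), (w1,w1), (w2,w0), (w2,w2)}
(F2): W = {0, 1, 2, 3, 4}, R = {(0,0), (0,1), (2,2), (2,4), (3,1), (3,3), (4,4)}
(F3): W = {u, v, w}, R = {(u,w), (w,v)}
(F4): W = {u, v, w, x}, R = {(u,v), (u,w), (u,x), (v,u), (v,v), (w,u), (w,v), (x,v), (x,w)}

This is the axiom for density; its first-order frame correspondent is forall x forall y (Rxy -> exists z (Rxz & Rzy)).
(F1): fails — Rw0w3 but no z with Rw0z and Rzw3.
(F2): ✓.
(F3): fails — Ruw but no z with Ruz and Rzw.
(F4): fails — Rxw but no z with Rxz and Rzw.
Valid on: (F2).

(F2)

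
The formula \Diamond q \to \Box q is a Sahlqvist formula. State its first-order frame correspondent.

Suppose ◇q→□q is valid. Take Rxy, Rxz and set V(q)={y}. Then ◇q at x, so □q at x, so q at z, i.e. z=y.
Conversely, on a frame with partial functionality the schema holds at every world under every valuation.
So the correspondent is partial functionality.

partial functionality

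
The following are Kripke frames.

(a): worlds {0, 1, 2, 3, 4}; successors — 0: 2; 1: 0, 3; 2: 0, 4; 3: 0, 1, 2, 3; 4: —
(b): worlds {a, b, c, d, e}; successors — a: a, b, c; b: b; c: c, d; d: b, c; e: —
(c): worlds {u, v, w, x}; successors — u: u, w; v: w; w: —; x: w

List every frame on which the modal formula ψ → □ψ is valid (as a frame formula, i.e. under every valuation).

none

The schema corresponds to a generalized confluence (Geach) condition: ∀x ∀z (xRz → ∃w (x = w ∧ z = w)).
(a): fails — 0R2 but 0 ≠ 2.
(b): fails — aRb but a ≠ b.
(c): fails — uRw but u ≠ w.
Valid on no frame.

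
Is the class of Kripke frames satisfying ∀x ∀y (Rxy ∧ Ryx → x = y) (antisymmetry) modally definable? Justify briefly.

Not modally definable

Any modally definable frame class is closed under surjective bounded morphisms.
The 6-cycle (worlds 0,1,2,3,4,5 with 0→1→2→3→4→5→0) is antisymmetric. Sending even-indexed worlds to s and odd-indexed worlds to t is a surjective bounded morphism onto the two-world frame with s↔t, which is not antisymmetric.
Hence antisymmetry is not modally definable.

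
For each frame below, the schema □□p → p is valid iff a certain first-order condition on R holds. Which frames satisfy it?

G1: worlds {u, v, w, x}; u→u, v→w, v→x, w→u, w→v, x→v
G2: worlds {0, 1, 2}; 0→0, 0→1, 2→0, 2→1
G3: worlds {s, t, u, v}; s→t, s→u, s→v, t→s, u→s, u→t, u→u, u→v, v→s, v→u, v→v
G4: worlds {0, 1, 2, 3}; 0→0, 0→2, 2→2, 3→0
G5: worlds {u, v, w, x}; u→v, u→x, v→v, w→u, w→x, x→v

G1, G3

Frame correspondent (Sahlqvist): ∀x ∃w (xR²w ∧ x = w) — i.e. a generalized confluence (Geach) condition.
G1: holds.
G2: fails — at 1 but no w with 1R²w and 1=w.
G3: holds.
G4: fails — at 1 but no w with 1R²w and 1=w.
G5: fails — at u but no t with uR²t and u=t.
Valid on: G1, G3.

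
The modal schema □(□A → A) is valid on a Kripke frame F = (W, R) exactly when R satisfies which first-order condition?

This is the T□ axiom.
It corresponds to shift-reflexivity: ∀x ∀y (Rxy → Ryy).

shift-reflexivity: ∀x ∀y (Rxy → Ryy)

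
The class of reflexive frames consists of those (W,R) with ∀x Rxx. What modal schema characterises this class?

□p → p

This is reflexivity; the standard corresponding axiom is T: □p → p.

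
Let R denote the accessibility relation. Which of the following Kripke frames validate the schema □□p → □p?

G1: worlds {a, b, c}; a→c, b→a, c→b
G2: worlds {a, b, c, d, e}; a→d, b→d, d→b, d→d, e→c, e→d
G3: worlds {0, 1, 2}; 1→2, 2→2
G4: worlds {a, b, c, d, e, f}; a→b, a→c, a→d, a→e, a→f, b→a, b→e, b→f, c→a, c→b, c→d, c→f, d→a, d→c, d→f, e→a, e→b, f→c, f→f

Frame correspondent (Sahlqvist): ∀x ∀y (Rxy → ∃z (Rxz ∧ Rzy)) — i.e. density.
G1: fails — Rac but no z with Raz and Rzc.
G2: fails — Rec but no z with Rez and Rzc.
G3: ✓.
G4: ✓.

G3, G4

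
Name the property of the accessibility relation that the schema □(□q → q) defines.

This schema is the T□ axiom.
Its frame correspondent is shift-reflexivity — ∀x ∀y (Rxy → Ryy).

shift-reflexivity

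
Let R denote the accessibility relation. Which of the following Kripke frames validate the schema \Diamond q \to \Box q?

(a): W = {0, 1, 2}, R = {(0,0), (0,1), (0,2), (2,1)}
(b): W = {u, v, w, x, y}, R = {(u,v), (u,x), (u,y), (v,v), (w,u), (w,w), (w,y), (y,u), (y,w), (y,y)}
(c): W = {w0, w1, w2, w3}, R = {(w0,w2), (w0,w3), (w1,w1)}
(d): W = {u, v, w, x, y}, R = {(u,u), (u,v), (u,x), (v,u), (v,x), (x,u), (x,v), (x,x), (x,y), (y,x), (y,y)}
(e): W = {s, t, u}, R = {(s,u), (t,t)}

(e)

This is the axiom for partial functionality; its first-order frame correspondent is \forall x \forall y \forall z (Rxy \wedge Rxz \to y = z).
(a): fails — 0 sees both 0 and 1.
(b): fails — u sees both v and x.
(c): fails — w0 sees both w2 and w3.
(d): fails — u sees both u and v.
(e): ✓.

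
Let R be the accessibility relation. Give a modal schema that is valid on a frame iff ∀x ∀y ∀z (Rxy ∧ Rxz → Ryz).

This is the Euclidean property; the standard corresponding axiom is 5: ◇p → □◇p.
Suppose ◇p→□◇p is valid. Take Rxy, Rxz and set V(p)={y}. Then ◇p at x, so □◇p at x, so ◇p at z, so some w with Rzw has p; w=y, i.e. Rzy. By symmetry of the argument, Ryz.

◇p → □◇p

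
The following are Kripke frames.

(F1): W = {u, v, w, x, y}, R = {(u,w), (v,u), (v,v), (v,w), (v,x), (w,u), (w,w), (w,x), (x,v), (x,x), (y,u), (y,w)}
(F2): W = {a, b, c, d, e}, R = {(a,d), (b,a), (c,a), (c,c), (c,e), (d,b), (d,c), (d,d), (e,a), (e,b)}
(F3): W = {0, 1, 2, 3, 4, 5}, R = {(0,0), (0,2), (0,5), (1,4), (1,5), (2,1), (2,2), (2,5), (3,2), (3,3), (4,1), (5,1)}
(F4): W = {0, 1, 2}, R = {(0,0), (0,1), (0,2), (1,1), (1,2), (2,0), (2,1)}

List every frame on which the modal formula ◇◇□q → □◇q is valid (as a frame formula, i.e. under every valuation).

The schema corresponds to a generalized confluence (Geach) condition: ∀x ∀y ∀z ((xR²y ∧ xRz) → ∃w (yRw ∧ zRw)).
(F1): fails — vR²u, vRx but no t with uRt and xRt.
(F2): fails — aR²b, aRd but no w with bRw and dRw.
(F3): fails — 0R²0, 0R5 but no w with 0Rw and 5Rw.
(F4): holds.

(F4)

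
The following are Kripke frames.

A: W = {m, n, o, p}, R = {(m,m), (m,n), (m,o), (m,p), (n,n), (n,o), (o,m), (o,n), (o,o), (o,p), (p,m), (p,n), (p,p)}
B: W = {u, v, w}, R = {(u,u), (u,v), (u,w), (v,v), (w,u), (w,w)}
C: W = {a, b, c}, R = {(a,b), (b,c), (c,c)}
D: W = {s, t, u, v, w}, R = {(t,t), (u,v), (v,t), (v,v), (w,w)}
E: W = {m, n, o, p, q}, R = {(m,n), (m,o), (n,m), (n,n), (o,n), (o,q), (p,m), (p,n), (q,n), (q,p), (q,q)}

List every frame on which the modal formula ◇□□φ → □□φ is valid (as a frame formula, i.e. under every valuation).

A, C

This is the axiom for a generalized confluence (Geach) condition; its first-order frame correspondent is ∀x ∀y ∀z ((xRy ∧ xR²z) → ∃w (yR²w ∧ z = w)).
A: holds.
B: fails — uRv, uR²u but no t with vR²t and u=t.
C: holds.
D: fails — vRt, vR²v but no w* with tR²w* and v=w*.
E: fails — mRn, mR²q but no w with nR²w and q=w.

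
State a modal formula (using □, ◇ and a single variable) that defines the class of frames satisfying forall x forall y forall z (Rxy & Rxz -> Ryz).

◇p → □◇p

This is the Euclidean property; the standard corresponding axiom is 5: ◇p → □◇p.
Suppose ◇p→□◇p is valid. Take Rxy, Rxz and set V(p)={y}. Then ◇p at x, so □◇p at x, so ◇p at z, so some w with Rzw has p; w=y, i.e. Rzy. By symmetry of the argument, Ryz.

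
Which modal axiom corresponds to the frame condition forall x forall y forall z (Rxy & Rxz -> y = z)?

The condition is partial functionality. The CD schema ◇r → □r defines it.
Suppose ◇r→□r is valid. Take Rxy, Rxz and set V(r)={y}. Then ◇r at x, so □r at x, so r at z, i.e. z=y.

◇r → □r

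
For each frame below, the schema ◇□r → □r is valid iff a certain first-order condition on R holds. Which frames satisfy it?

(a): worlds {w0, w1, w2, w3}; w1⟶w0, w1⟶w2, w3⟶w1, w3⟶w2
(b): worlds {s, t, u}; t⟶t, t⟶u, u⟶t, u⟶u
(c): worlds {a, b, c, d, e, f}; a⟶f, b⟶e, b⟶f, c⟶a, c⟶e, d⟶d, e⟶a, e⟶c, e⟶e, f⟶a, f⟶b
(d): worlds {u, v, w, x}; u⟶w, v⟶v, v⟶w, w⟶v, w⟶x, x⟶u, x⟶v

Frame correspondent (Sahlqvist): ∀x ∀y ∀z ((xRy ∧ xRz) → ∃w (yRw ∧ z = w)) — i.e. a generalized confluence (Geach) condition.
(a): fails — w1Rw0, w1Rw0 but no w with w0Rw and w0=w.
(b): satisfies the condition.
(c): fails — aRf, aRf but no w with fRw and f=w.
(d): fails — uRw, uRw but no t with wRt and w=t.

(b)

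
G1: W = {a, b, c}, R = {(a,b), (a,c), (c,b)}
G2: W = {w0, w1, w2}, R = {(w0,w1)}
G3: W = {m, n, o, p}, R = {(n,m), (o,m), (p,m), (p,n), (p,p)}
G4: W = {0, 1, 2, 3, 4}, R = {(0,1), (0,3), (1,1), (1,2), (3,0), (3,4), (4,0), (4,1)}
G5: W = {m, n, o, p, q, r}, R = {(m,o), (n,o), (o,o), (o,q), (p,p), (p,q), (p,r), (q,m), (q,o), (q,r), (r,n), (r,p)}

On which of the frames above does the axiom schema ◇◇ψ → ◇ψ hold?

G1, G2, G3

The schema corresponds to transitivity: ∀x ∀y ∀z (Rxy ∧ Ryz → Rxz).
G1: satisfies the condition.
G2: satisfies the condition.
G3: satisfies the condition.
G4: fails — R34 and R41 but not R31.
G5: fails — Rpr and Rrn but not Rpn.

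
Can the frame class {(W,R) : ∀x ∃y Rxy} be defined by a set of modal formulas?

Yes: it is seriality, defined by the D schema □r → ◇r.
Suppose □r→◇r is valid. At any x set V(r)=W. Then □r at x, so ◇r at x, so x has a successor.

Yes — defined by □r → ◇r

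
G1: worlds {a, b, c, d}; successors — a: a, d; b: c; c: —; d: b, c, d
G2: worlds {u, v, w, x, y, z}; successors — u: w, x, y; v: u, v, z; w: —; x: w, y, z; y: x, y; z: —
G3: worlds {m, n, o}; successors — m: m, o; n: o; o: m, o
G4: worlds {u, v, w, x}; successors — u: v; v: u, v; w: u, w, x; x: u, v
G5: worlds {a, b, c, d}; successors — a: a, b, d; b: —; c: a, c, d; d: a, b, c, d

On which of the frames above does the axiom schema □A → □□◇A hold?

This is the axiom for a generalized confluence (Geach) condition; its first-order frame correspondent is ∀x ∀z (xR²z → ∃w (xRw ∧ zRw)).
G1: fails — aR²b but no w with aRw and bRw.
G2: fails — uR²w but no t with uRt and wRt.
G3: ✓.
G4: fails — wR²u but no t with wRt and uRt.
G5: fails — aR²b but no w with aRw and bRw.
Valid on: G3.

G3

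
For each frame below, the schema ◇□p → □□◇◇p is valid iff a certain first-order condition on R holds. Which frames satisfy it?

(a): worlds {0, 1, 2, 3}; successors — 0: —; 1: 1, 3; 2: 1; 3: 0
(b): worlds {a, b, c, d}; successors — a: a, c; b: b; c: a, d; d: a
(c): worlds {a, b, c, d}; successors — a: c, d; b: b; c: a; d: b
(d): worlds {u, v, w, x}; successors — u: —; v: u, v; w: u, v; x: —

(b)

This is the axiom for a generalized confluence (Geach) condition; its first-order frame correspondent is ∀x ∀y ∀z ((xRy ∧ xR²z) → ∃w (yRw ∧ zR²w)).
(a): fails — 1R1, 1R²0 but no w with 1Rw and 0R²w.
(b): condition met.
(c): fails — aRc, aR²b but no w with cRw and bR²w.
(d): fails — vRu, vR²u but no t with uRt and uR²t.
Valid on: (b).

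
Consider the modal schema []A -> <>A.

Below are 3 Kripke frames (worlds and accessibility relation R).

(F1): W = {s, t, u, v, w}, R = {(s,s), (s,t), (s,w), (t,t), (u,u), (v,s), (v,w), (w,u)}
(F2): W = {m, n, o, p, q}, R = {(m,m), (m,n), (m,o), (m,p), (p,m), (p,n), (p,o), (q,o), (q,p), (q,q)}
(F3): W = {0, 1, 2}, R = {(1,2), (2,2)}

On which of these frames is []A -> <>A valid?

The schema corresponds to seriality: forall x exists y Rxy.
(F1): condition met.
(F2): fails — world n has no successor.
(F3): fails — world 0 has no successor.

(F1)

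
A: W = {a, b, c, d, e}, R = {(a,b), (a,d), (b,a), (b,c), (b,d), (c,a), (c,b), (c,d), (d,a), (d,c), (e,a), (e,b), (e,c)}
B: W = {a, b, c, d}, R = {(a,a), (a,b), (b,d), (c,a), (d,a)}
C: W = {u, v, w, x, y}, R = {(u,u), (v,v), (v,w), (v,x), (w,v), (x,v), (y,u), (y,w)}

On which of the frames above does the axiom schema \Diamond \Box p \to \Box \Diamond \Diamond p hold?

A

This is the axiom for a generalized confluence (Geach) condition; its first-order frame correspondent is \forall x \forall y \forall z ((xRy \wedge xRz) \to \exists w (yRw \wedge z R^2 w)).
A: satisfies the condition.
B: fails — aRb, aRb but no w with bRw and bR²w.
C: fails — yRu, yRw but no t with uRt and wR²t.
Valid on: A.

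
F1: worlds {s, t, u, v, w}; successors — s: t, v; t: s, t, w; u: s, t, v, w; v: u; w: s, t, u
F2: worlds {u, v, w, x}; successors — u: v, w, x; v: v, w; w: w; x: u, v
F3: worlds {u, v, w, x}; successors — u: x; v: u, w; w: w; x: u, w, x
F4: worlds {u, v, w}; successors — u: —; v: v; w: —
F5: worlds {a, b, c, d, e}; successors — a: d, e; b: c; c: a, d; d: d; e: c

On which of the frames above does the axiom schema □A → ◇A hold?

The schema corresponds to seriality: ∀x ∃y Rxy.
F1: holds.
F2: holds.
F3: holds.
F4: fails — world u has no successor.
F5: holds.
Valid on: F1, F2, F3, F5.

F1, F2, F3, F5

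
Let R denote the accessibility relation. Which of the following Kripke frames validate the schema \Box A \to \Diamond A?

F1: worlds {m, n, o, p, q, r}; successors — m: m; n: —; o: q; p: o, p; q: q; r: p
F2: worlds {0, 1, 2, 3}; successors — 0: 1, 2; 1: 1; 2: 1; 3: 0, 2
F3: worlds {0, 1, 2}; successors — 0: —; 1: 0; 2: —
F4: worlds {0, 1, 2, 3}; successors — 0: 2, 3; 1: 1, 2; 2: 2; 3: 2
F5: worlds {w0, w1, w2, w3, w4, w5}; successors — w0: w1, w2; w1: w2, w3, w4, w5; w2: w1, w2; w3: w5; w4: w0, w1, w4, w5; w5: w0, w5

F2, F4, F5

The schema corresponds to seriality: \forall x \exists y Rxy.
F1: fails — world n has no successor.
F2: condition met.
F3: fails — world 0 has no successor.
F4: condition met.
F5: condition met.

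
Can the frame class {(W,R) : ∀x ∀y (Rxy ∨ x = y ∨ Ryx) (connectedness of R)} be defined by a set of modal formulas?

No

Modal frame validity is preserved under disjoint unions.
Take 2 disjoint single-world reflexive frames: each is trivially connected, but their disjoint union has 2 worlds with no edge between distinct components, so it is not connected.
So no modal formula (or set of formulas) defines exactly the connected frames.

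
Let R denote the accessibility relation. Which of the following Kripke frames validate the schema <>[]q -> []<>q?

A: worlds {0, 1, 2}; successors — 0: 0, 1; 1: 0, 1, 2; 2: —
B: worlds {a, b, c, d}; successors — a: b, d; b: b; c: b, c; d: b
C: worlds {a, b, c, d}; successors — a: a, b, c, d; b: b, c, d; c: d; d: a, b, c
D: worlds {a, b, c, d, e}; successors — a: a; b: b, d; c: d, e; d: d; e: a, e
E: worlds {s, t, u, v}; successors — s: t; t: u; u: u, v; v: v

B, E

Frame correspondent (Sahlqvist): forall x forall y forall z (Rxy & Rxz -> exists w (Ryw & Rzw)) — i.e. convergence.
A: fails — R10 and R12 but 0 and 2 have no common successor.
B: condition met.
C: fails — Rac and Rad but c and d have no common successor.
D: fails — Rcd and Rce but d and e have no common successor.
E: condition met.
Valid on: B, E.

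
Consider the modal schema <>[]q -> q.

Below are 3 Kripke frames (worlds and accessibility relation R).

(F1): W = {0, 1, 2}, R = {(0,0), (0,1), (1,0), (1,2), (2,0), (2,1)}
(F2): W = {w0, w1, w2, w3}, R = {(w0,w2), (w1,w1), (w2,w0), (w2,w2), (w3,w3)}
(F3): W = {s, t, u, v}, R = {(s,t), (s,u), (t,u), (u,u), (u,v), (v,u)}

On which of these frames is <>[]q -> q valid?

(F2)

This is the axiom for symmetry; its first-order frame correspondent is forall x forall y (Rxy -> Ryx).
(F1): fails — R20 but not R02.
(F2): satisfies the condition.
(F3): fails — Rtu but not Rut.
Valid on: (F2).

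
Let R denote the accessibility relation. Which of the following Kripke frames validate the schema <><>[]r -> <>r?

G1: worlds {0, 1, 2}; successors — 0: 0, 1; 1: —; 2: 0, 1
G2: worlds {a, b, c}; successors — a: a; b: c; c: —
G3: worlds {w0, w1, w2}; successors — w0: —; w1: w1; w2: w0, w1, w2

The schema corresponds to a generalized confluence (Geach) condition: forall x forall y (x R^2 y -> exists w (yRw & xRw)).
G1: fails — 0R²1 but no w with 1Rw and 0Rw.
G2: holds.
G3: fails — w2R²w0 but no w with w0Rw and w2Rw.

G2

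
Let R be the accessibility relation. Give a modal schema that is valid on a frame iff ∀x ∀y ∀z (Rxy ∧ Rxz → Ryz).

This is the Euclidean property; the standard corresponding axiom is 5: ◇s → □◇s.
Suppose ◇s→□◇s is valid. Take Rxy, Rxz and set V(s)={y}. Then ◇s at x, so □◇s at x, so ◇s at z, so some w with Rzw has s; w=y, i.e. Rzy. By symmetry of the argument, Ryz.

◇s → □◇s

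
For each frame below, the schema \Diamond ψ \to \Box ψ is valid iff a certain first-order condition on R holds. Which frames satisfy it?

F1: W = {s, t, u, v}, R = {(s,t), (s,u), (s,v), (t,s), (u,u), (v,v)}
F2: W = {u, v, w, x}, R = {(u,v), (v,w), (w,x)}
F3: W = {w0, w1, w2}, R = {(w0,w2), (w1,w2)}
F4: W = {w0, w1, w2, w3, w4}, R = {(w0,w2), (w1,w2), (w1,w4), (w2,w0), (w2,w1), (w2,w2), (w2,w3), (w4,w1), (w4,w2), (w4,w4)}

F2, F3

The schema corresponds to partial functionality: \forall x \forall y \forall z (Rxy \wedge Rxz \to y = z).
F1: fails — s sees both t and u.
F2: ✓.
F3: ✓.
F4: fails — w1 sees both w2 and w4.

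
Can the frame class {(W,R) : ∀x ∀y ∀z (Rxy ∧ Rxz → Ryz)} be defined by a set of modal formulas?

Yes — defined by ◇q → □◇q

The condition is the Euclidean property. A defining modal formula is ◇q → □◇q.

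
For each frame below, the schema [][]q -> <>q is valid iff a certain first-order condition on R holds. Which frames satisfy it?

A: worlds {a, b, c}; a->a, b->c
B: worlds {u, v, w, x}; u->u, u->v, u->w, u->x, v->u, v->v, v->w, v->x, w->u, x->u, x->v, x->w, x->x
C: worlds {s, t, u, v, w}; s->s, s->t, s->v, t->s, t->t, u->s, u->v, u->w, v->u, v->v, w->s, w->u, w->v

The schema corresponds to a generalized confluence (Geach) condition: forall x exists w (x R^2 w & xRw).
A: fails — at b but no w with bR²w and bRw.
B: condition met.
C: condition met.
Valid on: B, C.

B, C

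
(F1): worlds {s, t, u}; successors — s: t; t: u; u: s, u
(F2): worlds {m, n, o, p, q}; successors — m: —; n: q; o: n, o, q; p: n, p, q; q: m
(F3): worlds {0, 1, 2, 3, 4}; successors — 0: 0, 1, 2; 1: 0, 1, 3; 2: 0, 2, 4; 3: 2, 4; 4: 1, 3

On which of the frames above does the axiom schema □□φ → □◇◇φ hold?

Frame correspondent (Sahlqvist): ∀x ∀z (xRz → ∃w (xR²w ∧ zR²w)) — i.e. a generalized confluence (Geach) condition.
(F1): satisfies the condition.
(F2): fails — nRq but no w with nR²w and qR²w.
(F3): satisfies the condition.

(F1), (F3)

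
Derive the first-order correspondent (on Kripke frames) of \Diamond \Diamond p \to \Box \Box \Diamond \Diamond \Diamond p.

\forall x \forall y \forall z ((x R^2 y \wedge x R^2 z) \to \exists w (y = w \wedge z R^3 w))

This is a Sahlqvist (Geach-type) schema ◇^2□^0p → □^2◇^3p.
Minimal-valuation argument: fix x; take any y with xR^2y and any z with xR^2z. Set V(p) to the set of worlds R-reachable from y in exactly 0 steps. Then □^0p holds at y, so the antecedent holds at x; validity forces ◇^3p at z, giving a w with zR^3w and yR^0w.
First-order correspondent: \forall x \forall y \forall z ((x R^2 y \wedge x R^2 z) \to \exists w (y = w \wedge z R^3 w)).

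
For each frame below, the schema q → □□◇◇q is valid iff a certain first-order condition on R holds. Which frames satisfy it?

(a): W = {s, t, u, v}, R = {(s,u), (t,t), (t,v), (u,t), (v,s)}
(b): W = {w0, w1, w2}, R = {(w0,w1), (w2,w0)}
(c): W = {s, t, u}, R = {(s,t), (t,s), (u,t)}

none

Frame correspondent (Sahlqvist): ∀x ∀z (xR²z → ∃w (x = w ∧ zR²w)) — i.e. a generalized confluence (Geach) condition.
(a): fails — tR²v but no w with t=w and vR²w.
(b): fails — w2R²w1 but no w with w2=w and w1R²w.
(c): fails — uR²s but no w with u=w and sR²w.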